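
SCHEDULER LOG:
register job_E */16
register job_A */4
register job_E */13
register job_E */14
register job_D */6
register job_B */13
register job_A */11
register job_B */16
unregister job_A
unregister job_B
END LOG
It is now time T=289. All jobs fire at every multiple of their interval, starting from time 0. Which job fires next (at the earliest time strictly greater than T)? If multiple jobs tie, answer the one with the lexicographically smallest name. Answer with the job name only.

Answer: job_D

Derivation:
Op 1: register job_E */16 -> active={job_E:*/16}
Op 2: register job_A */4 -> active={job_A:*/4, job_E:*/16}
Op 3: register job_E */13 -> active={job_A:*/4, job_E:*/13}
Op 4: register job_E */14 -> active={job_A:*/4, job_E:*/14}
Op 5: register job_D */6 -> active={job_A:*/4, job_D:*/6, job_E:*/14}
Op 6: register job_B */13 -> active={job_A:*/4, job_B:*/13, job_D:*/6, job_E:*/14}
Op 7: register job_A */11 -> active={job_A:*/11, job_B:*/13, job_D:*/6, job_E:*/14}
Op 8: register job_B */16 -> active={job_A:*/11, job_B:*/16, job_D:*/6, job_E:*/14}
Op 9: unregister job_A -> active={job_B:*/16, job_D:*/6, job_E:*/14}
Op 10: unregister job_B -> active={job_D:*/6, job_E:*/14}
  job_D: interval 6, next fire after T=289 is 294
  job_E: interval 14, next fire after T=289 is 294
Earliest = 294, winner (lex tiebreak) = job_D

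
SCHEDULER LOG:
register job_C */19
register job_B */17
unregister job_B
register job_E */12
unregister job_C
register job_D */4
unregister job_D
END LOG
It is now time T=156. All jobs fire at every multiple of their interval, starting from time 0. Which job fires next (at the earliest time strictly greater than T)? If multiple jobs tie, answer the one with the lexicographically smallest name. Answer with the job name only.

Answer: job_E

Derivation:
Op 1: register job_C */19 -> active={job_C:*/19}
Op 2: register job_B */17 -> active={job_B:*/17, job_C:*/19}
Op 3: unregister job_B -> active={job_C:*/19}
Op 4: register job_E */12 -> active={job_C:*/19, job_E:*/12}
Op 5: unregister job_C -> active={job_E:*/12}
Op 6: register job_D */4 -> active={job_D:*/4, job_E:*/12}
Op 7: unregister job_D -> active={job_E:*/12}
  job_E: interval 12, next fire after T=156 is 168
Earliest = 168, winner (lex tiebreak) = job_E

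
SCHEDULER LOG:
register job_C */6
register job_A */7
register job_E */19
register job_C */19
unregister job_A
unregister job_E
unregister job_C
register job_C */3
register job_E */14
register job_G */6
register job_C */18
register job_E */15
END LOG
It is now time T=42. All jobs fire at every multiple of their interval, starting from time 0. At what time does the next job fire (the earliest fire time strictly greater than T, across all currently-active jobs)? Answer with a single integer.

Op 1: register job_C */6 -> active={job_C:*/6}
Op 2: register job_A */7 -> active={job_A:*/7, job_C:*/6}
Op 3: register job_E */19 -> active={job_A:*/7, job_C:*/6, job_E:*/19}
Op 4: register job_C */19 -> active={job_A:*/7, job_C:*/19, job_E:*/19}
Op 5: unregister job_A -> active={job_C:*/19, job_E:*/19}
Op 6: unregister job_E -> active={job_C:*/19}
Op 7: unregister job_C -> active={}
Op 8: register job_C */3 -> active={job_C:*/3}
Op 9: register job_E */14 -> active={job_C:*/3, job_E:*/14}
Op 10: register job_G */6 -> active={job_C:*/3, job_E:*/14, job_G:*/6}
Op 11: register job_C */18 -> active={job_C:*/18, job_E:*/14, job_G:*/6}
Op 12: register job_E */15 -> active={job_C:*/18, job_E:*/15, job_G:*/6}
  job_C: interval 18, next fire after T=42 is 54
  job_E: interval 15, next fire after T=42 is 45
  job_G: interval 6, next fire after T=42 is 48
Earliest fire time = 45 (job job_E)

Answer: 45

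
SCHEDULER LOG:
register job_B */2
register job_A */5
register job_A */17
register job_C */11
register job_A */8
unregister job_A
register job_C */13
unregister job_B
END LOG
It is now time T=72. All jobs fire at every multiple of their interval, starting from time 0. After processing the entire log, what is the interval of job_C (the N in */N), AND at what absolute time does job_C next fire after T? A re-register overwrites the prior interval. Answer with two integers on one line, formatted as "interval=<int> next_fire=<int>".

Op 1: register job_B */2 -> active={job_B:*/2}
Op 2: register job_A */5 -> active={job_A:*/5, job_B:*/2}
Op 3: register job_A */17 -> active={job_A:*/17, job_B:*/2}
Op 4: register job_C */11 -> active={job_A:*/17, job_B:*/2, job_C:*/11}
Op 5: register job_A */8 -> active={job_A:*/8, job_B:*/2, job_C:*/11}
Op 6: unregister job_A -> active={job_B:*/2, job_C:*/11}
Op 7: register job_C */13 -> active={job_B:*/2, job_C:*/13}
Op 8: unregister job_B -> active={job_C:*/13}
Final interval of job_C = 13
Next fire of job_C after T=72: (72//13+1)*13 = 78

Answer: interval=13 next_fire=78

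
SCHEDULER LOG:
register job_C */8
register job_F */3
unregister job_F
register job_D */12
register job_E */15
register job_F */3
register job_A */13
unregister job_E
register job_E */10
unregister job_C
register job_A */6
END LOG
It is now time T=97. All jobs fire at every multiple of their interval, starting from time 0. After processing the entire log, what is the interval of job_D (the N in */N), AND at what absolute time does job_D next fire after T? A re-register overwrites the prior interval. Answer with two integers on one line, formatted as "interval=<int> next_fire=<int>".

Op 1: register job_C */8 -> active={job_C:*/8}
Op 2: register job_F */3 -> active={job_C:*/8, job_F:*/3}
Op 3: unregister job_F -> active={job_C:*/8}
Op 4: register job_D */12 -> active={job_C:*/8, job_D:*/12}
Op 5: register job_E */15 -> active={job_C:*/8, job_D:*/12, job_E:*/15}
Op 6: register job_F */3 -> active={job_C:*/8, job_D:*/12, job_E:*/15, job_F:*/3}
Op 7: register job_A */13 -> active={job_A:*/13, job_C:*/8, job_D:*/12, job_E:*/15, job_F:*/3}
Op 8: unregister job_E -> active={job_A:*/13, job_C:*/8, job_D:*/12, job_F:*/3}
Op 9: register job_E */10 -> active={job_A:*/13, job_C:*/8, job_D:*/12, job_E:*/10, job_F:*/3}
Op 10: unregister job_C -> active={job_A:*/13, job_D:*/12, job_E:*/10, job_F:*/3}
Op 11: register job_A */6 -> active={job_A:*/6, job_D:*/12, job_E:*/10, job_F:*/3}
Final interval of job_D = 12
Next fire of job_D after T=97: (97//12+1)*12 = 108

Answer: interval=12 next_fire=108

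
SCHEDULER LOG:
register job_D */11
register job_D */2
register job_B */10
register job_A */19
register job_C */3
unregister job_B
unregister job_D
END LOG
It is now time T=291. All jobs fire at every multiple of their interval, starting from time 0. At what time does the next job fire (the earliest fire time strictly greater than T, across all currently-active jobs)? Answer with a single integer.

Op 1: register job_D */11 -> active={job_D:*/11}
Op 2: register job_D */2 -> active={job_D:*/2}
Op 3: register job_B */10 -> active={job_B:*/10, job_D:*/2}
Op 4: register job_A */19 -> active={job_A:*/19, job_B:*/10, job_D:*/2}
Op 5: register job_C */3 -> active={job_A:*/19, job_B:*/10, job_C:*/3, job_D:*/2}
Op 6: unregister job_B -> active={job_A:*/19, job_C:*/3, job_D:*/2}
Op 7: unregister job_D -> active={job_A:*/19, job_C:*/3}
  job_A: interval 19, next fire after T=291 is 304
  job_C: interval 3, next fire after T=291 is 294
Earliest fire time = 294 (job job_C)

Answer: 294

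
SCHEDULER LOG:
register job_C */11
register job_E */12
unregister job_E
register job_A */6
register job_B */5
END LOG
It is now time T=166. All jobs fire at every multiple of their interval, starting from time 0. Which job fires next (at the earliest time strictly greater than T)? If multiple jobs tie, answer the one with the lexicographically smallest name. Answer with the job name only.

Answer: job_A

Derivation:
Op 1: register job_C */11 -> active={job_C:*/11}
Op 2: register job_E */12 -> active={job_C:*/11, job_E:*/12}
Op 3: unregister job_E -> active={job_C:*/11}
Op 4: register job_A */6 -> active={job_A:*/6, job_C:*/11}
Op 5: register job_B */5 -> active={job_A:*/6, job_B:*/5, job_C:*/11}
  job_A: interval 6, next fire after T=166 is 168
  job_B: interval 5, next fire after T=166 is 170
  job_C: interval 11, next fire after T=166 is 176
Earliest = 168, winner (lex tiebreak) = job_A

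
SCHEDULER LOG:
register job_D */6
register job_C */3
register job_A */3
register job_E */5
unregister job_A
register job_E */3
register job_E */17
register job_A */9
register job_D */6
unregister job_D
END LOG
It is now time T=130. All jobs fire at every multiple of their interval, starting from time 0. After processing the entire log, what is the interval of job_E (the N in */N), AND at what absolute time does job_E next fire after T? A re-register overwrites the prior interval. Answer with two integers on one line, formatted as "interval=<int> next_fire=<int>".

Answer: interval=17 next_fire=136

Derivation:
Op 1: register job_D */6 -> active={job_D:*/6}
Op 2: register job_C */3 -> active={job_C:*/3, job_D:*/6}
Op 3: register job_A */3 -> active={job_A:*/3, job_C:*/3, job_D:*/6}
Op 4: register job_E */5 -> active={job_A:*/3, job_C:*/3, job_D:*/6, job_E:*/5}
Op 5: unregister job_A -> active={job_C:*/3, job_D:*/6, job_E:*/5}
Op 6: register job_E */3 -> active={job_C:*/3, job_D:*/6, job_E:*/3}
Op 7: register job_E */17 -> active={job_C:*/3, job_D:*/6, job_E:*/17}
Op 8: register job_A */9 -> active={job_A:*/9, job_C:*/3, job_D:*/6, job_E:*/17}
Op 9: register job_D */6 -> active={job_A:*/9, job_C:*/3, job_D:*/6, job_E:*/17}
Op 10: unregister job_D -> active={job_A:*/9, job_C:*/3, job_E:*/17}
Final interval of job_E = 17
Next fire of job_E after T=130: (130//17+1)*17 = 136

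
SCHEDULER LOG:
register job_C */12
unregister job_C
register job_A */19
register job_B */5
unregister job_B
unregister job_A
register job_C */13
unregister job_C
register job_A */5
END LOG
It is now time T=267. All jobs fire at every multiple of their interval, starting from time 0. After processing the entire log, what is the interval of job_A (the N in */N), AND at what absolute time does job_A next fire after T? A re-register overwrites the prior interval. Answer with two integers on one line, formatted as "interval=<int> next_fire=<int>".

Answer: interval=5 next_fire=270

Derivation:
Op 1: register job_C */12 -> active={job_C:*/12}
Op 2: unregister job_C -> active={}
Op 3: register job_A */19 -> active={job_A:*/19}
Op 4: register job_B */5 -> active={job_A:*/19, job_B:*/5}
Op 5: unregister job_B -> active={job_A:*/19}
Op 6: unregister job_A -> active={}
Op 7: register job_C */13 -> active={job_C:*/13}
Op 8: unregister job_C -> active={}
Op 9: register job_A */5 -> active={job_A:*/5}
Final interval of job_A = 5
Next fire of job_A after T=267: (267//5+1)*5 = 270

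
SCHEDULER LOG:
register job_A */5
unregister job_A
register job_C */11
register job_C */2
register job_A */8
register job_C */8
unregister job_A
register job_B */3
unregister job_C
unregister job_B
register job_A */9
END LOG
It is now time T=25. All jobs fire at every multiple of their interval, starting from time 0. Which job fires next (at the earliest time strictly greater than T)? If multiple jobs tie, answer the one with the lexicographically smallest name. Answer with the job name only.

Op 1: register job_A */5 -> active={job_A:*/5}
Op 2: unregister job_A -> active={}
Op 3: register job_C */11 -> active={job_C:*/11}
Op 4: register job_C */2 -> active={job_C:*/2}
Op 5: register job_A */8 -> active={job_A:*/8, job_C:*/2}
Op 6: register job_C */8 -> active={job_A:*/8, job_C:*/8}
Op 7: unregister job_A -> active={job_C:*/8}
Op 8: register job_B */3 -> active={job_B:*/3, job_C:*/8}
Op 9: unregister job_C -> active={job_B:*/3}
Op 10: unregister job_B -> active={}
Op 11: register job_A */9 -> active={job_A:*/9}
  job_A: interval 9, next fire after T=25 is 27
Earliest = 27, winner (lex tiebreak) = job_A

Answer: job_A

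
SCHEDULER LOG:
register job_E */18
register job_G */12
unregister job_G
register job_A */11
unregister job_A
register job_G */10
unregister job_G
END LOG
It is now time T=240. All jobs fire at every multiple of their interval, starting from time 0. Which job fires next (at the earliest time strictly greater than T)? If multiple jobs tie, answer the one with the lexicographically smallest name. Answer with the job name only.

Op 1: register job_E */18 -> active={job_E:*/18}
Op 2: register job_G */12 -> active={job_E:*/18, job_G:*/12}
Op 3: unregister job_G -> active={job_E:*/18}
Op 4: register job_A */11 -> active={job_A:*/11, job_E:*/18}
Op 5: unregister job_A -> active={job_E:*/18}
Op 6: register job_G */10 -> active={job_E:*/18, job_G:*/10}
Op 7: unregister job_G -> active={job_E:*/18}
  job_E: interval 18, next fire after T=240 is 252
Earliest = 252, winner (lex tiebreak) = job_E

Answer: job_E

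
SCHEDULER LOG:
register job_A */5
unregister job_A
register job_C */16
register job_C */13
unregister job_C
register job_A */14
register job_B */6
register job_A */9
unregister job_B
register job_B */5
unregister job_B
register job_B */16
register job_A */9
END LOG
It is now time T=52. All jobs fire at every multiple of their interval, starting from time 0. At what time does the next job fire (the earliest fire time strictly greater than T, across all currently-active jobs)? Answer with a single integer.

Op 1: register job_A */5 -> active={job_A:*/5}
Op 2: unregister job_A -> active={}
Op 3: register job_C */16 -> active={job_C:*/16}
Op 4: register job_C */13 -> active={job_C:*/13}
Op 5: unregister job_C -> active={}
Op 6: register job_A */14 -> active={job_A:*/14}
Op 7: register job_B */6 -> active={job_A:*/14, job_B:*/6}
Op 8: register job_A */9 -> active={job_A:*/9, job_B:*/6}
Op 9: unregister job_B -> active={job_A:*/9}
Op 10: register job_B */5 -> active={job_A:*/9, job_B:*/5}
Op 11: unregister job_B -> active={job_A:*/9}
Op 12: register job_B */16 -> active={job_A:*/9, job_B:*/16}
Op 13: register job_A */9 -> active={job_A:*/9, job_B:*/16}
  job_A: interval 9, next fire after T=52 is 54
  job_B: interval 16, next fire after T=52 is 64
Earliest fire time = 54 (job job_A)

Answer: 54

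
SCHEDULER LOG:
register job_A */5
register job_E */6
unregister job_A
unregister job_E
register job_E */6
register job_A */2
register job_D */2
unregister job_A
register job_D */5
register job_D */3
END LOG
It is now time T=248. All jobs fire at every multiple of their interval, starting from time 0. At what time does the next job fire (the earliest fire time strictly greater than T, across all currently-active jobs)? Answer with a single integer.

Answer: 249

Derivation:
Op 1: register job_A */5 -> active={job_A:*/5}
Op 2: register job_E */6 -> active={job_A:*/5, job_E:*/6}
Op 3: unregister job_A -> active={job_E:*/6}
Op 4: unregister job_E -> active={}
Op 5: register job_E */6 -> active={job_E:*/6}
Op 6: register job_A */2 -> active={job_A:*/2, job_E:*/6}
Op 7: register job_D */2 -> active={job_A:*/2, job_D:*/2, job_E:*/6}
Op 8: unregister job_A -> active={job_D:*/2, job_E:*/6}
Op 9: register job_D */5 -> active={job_D:*/5, job_E:*/6}
Op 10: register job_D */3 -> active={job_D:*/3, job_E:*/6}
  job_D: interval 3, next fire after T=248 is 249
  job_E: interval 6, next fire after T=248 is 252
Earliest fire time = 249 (job job_D)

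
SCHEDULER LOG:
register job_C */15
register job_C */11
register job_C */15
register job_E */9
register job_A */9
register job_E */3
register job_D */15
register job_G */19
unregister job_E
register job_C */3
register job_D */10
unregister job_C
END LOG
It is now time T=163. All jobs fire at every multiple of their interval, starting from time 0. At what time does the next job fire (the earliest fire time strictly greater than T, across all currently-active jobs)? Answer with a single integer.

Answer: 170

Derivation:
Op 1: register job_C */15 -> active={job_C:*/15}
Op 2: register job_C */11 -> active={job_C:*/11}
Op 3: register job_C */15 -> active={job_C:*/15}
Op 4: register job_E */9 -> active={job_C:*/15, job_E:*/9}
Op 5: register job_A */9 -> active={job_A:*/9, job_C:*/15, job_E:*/9}
Op 6: register job_E */3 -> active={job_A:*/9, job_C:*/15, job_E:*/3}
Op 7: register job_D */15 -> active={job_A:*/9, job_C:*/15, job_D:*/15, job_E:*/3}
Op 8: register job_G */19 -> active={job_A:*/9, job_C:*/15, job_D:*/15, job_E:*/3, job_G:*/19}
Op 9: unregister job_E -> active={job_A:*/9, job_C:*/15, job_D:*/15, job_G:*/19}
Op 10: register job_C */3 -> active={job_A:*/9, job_C:*/3, job_D:*/15, job_G:*/19}
Op 11: register job_D */10 -> active={job_A:*/9, job_C:*/3, job_D:*/10, job_G:*/19}
Op 12: unregister job_C -> active={job_A:*/9, job_D:*/10, job_G:*/19}
  job_A: interval 9, next fire after T=163 is 171
  job_D: interval 10, next fire after T=163 is 170
  job_G: interval 19, next fire after T=163 is 171
Earliest fire time = 170 (job job_D)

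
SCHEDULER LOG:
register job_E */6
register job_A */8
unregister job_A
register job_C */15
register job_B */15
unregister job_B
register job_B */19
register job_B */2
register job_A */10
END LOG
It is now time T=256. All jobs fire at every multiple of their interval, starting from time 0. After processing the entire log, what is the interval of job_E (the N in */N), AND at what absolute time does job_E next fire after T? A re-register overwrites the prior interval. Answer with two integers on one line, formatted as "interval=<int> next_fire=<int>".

Op 1: register job_E */6 -> active={job_E:*/6}
Op 2: register job_A */8 -> active={job_A:*/8, job_E:*/6}
Op 3: unregister job_A -> active={job_E:*/6}
Op 4: register job_C */15 -> active={job_C:*/15, job_E:*/6}
Op 5: register job_B */15 -> active={job_B:*/15, job_C:*/15, job_E:*/6}
Op 6: unregister job_B -> active={job_C:*/15, job_E:*/6}
Op 7: register job_B */19 -> active={job_B:*/19, job_C:*/15, job_E:*/6}
Op 8: register job_B */2 -> active={job_B:*/2, job_C:*/15, job_E:*/6}
Op 9: register job_A */10 -> active={job_A:*/10, job_B:*/2, job_C:*/15, job_E:*/6}
Final interval of job_E = 6
Next fire of job_E after T=256: (256//6+1)*6 = 258

Answer: interval=6 next_fire=258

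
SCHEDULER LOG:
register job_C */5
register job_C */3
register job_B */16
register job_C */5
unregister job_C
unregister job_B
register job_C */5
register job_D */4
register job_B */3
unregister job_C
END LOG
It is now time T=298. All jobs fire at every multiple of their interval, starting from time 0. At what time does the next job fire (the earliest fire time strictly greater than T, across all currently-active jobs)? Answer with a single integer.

Op 1: register job_C */5 -> active={job_C:*/5}
Op 2: register job_C */3 -> active={job_C:*/3}
Op 3: register job_B */16 -> active={job_B:*/16, job_C:*/3}
Op 4: register job_C */5 -> active={job_B:*/16, job_C:*/5}
Op 5: unregister job_C -> active={job_B:*/16}
Op 6: unregister job_B -> active={}
Op 7: register job_C */5 -> active={job_C:*/5}
Op 8: register job_D */4 -> active={job_C:*/5, job_D:*/4}
Op 9: register job_B */3 -> active={job_B:*/3, job_C:*/5, job_D:*/4}
Op 10: unregister job_C -> active={job_B:*/3, job_D:*/4}
  job_B: interval 3, next fire after T=298 is 300
  job_D: interval 4, next fire after T=298 is 300
Earliest fire time = 300 (job job_B)

Answer: 300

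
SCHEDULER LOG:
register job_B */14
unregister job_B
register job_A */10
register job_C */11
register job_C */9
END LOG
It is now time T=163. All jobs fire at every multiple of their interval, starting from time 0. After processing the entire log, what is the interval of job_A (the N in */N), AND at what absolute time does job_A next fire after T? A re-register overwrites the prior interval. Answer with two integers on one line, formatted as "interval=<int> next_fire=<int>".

Op 1: register job_B */14 -> active={job_B:*/14}
Op 2: unregister job_B -> active={}
Op 3: register job_A */10 -> active={job_A:*/10}
Op 4: register job_C */11 -> active={job_A:*/10, job_C:*/11}
Op 5: register job_C */9 -> active={job_A:*/10, job_C:*/9}
Final interval of job_A = 10
Next fire of job_A after T=163: (163//10+1)*10 = 170

Answer: interval=10 next_fire=170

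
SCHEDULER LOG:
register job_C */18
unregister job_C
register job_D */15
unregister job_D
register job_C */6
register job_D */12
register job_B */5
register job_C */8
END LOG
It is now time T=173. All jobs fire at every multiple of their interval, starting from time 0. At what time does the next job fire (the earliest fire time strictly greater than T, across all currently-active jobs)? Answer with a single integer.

Op 1: register job_C */18 -> active={job_C:*/18}
Op 2: unregister job_C -> active={}
Op 3: register job_D */15 -> active={job_D:*/15}
Op 4: unregister job_D -> active={}
Op 5: register job_C */6 -> active={job_C:*/6}
Op 6: register job_D */12 -> active={job_C:*/6, job_D:*/12}
Op 7: register job_B */5 -> active={job_B:*/5, job_C:*/6, job_D:*/12}
Op 8: register job_C */8 -> active={job_B:*/5, job_C:*/8, job_D:*/12}
  job_B: interval 5, next fire after T=173 is 175
  job_C: interval 8, next fire after T=173 is 176
  job_D: interval 12, next fire after T=173 is 180
Earliest fire time = 175 (job job_B)

Answer: 175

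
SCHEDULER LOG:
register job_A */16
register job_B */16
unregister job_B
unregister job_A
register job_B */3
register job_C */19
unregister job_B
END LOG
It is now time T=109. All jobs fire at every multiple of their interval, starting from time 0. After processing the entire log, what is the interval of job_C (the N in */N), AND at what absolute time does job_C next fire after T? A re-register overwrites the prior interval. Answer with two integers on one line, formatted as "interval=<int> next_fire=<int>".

Op 1: register job_A */16 -> active={job_A:*/16}
Op 2: register job_B */16 -> active={job_A:*/16, job_B:*/16}
Op 3: unregister job_B -> active={job_A:*/16}
Op 4: unregister job_A -> active={}
Op 5: register job_B */3 -> active={job_B:*/3}
Op 6: register job_C */19 -> active={job_B:*/3, job_C:*/19}
Op 7: unregister job_B -> active={job_C:*/19}
Final interval of job_C = 19
Next fire of job_C after T=109: (109//19+1)*19 = 114

Answer: interval=19 next_fire=114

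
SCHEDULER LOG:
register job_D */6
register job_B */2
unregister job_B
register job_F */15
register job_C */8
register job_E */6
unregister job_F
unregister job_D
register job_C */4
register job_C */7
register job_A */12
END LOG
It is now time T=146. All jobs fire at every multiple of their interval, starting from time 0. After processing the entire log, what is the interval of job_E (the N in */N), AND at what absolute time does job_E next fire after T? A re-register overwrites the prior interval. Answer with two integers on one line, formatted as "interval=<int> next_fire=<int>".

Op 1: register job_D */6 -> active={job_D:*/6}
Op 2: register job_B */2 -> active={job_B:*/2, job_D:*/6}
Op 3: unregister job_B -> active={job_D:*/6}
Op 4: register job_F */15 -> active={job_D:*/6, job_F:*/15}
Op 5: register job_C */8 -> active={job_C:*/8, job_D:*/6, job_F:*/15}
Op 6: register job_E */6 -> active={job_C:*/8, job_D:*/6, job_E:*/6, job_F:*/15}
Op 7: unregister job_F -> active={job_C:*/8, job_D:*/6, job_E:*/6}
Op 8: unregister job_D -> active={job_C:*/8, job_E:*/6}
Op 9: register job_C */4 -> active={job_C:*/4, job_E:*/6}
Op 10: register job_C */7 -> active={job_C:*/7, job_E:*/6}
Op 11: register job_A */12 -> active={job_A:*/12, job_C:*/7, job_E:*/6}
Final interval of job_E = 6
Next fire of job_E after T=146: (146//6+1)*6 = 150

Answer: interval=6 next_fire=150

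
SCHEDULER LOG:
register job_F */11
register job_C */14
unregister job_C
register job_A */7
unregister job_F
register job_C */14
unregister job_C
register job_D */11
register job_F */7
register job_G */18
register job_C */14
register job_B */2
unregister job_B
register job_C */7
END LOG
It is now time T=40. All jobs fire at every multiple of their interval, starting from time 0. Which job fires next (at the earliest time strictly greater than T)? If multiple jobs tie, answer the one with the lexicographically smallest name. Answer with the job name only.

Answer: job_A

Derivation:
Op 1: register job_F */11 -> active={job_F:*/11}
Op 2: register job_C */14 -> active={job_C:*/14, job_F:*/11}
Op 3: unregister job_C -> active={job_F:*/11}
Op 4: register job_A */7 -> active={job_A:*/7, job_F:*/11}
Op 5: unregister job_F -> active={job_A:*/7}
Op 6: register job_C */14 -> active={job_A:*/7, job_C:*/14}
Op 7: unregister job_C -> active={job_A:*/7}
Op 8: register job_D */11 -> active={job_A:*/7, job_D:*/11}
Op 9: register job_F */7 -> active={job_A:*/7, job_D:*/11, job_F:*/7}
Op 10: register job_G */18 -> active={job_A:*/7, job_D:*/11, job_F:*/7, job_G:*/18}
Op 11: register job_C */14 -> active={job_A:*/7, job_C:*/14, job_D:*/11, job_F:*/7, job_G:*/18}
Op 12: register job_B */2 -> active={job_A:*/7, job_B:*/2, job_C:*/14, job_D:*/11, job_F:*/7, job_G:*/18}
Op 13: unregister job_B -> active={job_A:*/7, job_C:*/14, job_D:*/11, job_F:*/7, job_G:*/18}
Op 14: register job_C */7 -> active={job_A:*/7, job_C:*/7, job_D:*/11, job_F:*/7, job_G:*/18}
  job_A: interval 7, next fire after T=40 is 42
  job_C: interval 7, next fire after T=40 is 42
  job_D: interval 11, next fire after T=40 is 44
  job_F: interval 7, next fire after T=40 is 42
  job_G: interval 18, next fire after T=40 is 54
Earliest = 42, winner (lex tiebreak) = job_A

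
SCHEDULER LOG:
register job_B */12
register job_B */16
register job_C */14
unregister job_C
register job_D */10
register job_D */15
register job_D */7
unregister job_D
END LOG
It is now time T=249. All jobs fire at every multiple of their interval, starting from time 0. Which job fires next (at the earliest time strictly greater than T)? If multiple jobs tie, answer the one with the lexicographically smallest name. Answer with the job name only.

Op 1: register job_B */12 -> active={job_B:*/12}
Op 2: register job_B */16 -> active={job_B:*/16}
Op 3: register job_C */14 -> active={job_B:*/16, job_C:*/14}
Op 4: unregister job_C -> active={job_B:*/16}
Op 5: register job_D */10 -> active={job_B:*/16, job_D:*/10}
Op 6: register job_D */15 -> active={job_B:*/16, job_D:*/15}
Op 7: register job_D */7 -> active={job_B:*/16, job_D:*/7}
Op 8: unregister job_D -> active={job_B:*/16}
  job_B: interval 16, next fire after T=249 is 256
Earliest = 256, winner (lex tiebreak) = job_B

Answer: job_B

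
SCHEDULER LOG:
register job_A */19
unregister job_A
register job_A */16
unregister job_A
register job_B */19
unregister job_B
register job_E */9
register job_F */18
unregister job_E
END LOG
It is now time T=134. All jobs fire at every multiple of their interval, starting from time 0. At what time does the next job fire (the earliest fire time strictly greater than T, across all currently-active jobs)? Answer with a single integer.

Op 1: register job_A */19 -> active={job_A:*/19}
Op 2: unregister job_A -> active={}
Op 3: register job_A */16 -> active={job_A:*/16}
Op 4: unregister job_A -> active={}
Op 5: register job_B */19 -> active={job_B:*/19}
Op 6: unregister job_B -> active={}
Op 7: register job_E */9 -> active={job_E:*/9}
Op 8: register job_F */18 -> active={job_E:*/9, job_F:*/18}
Op 9: unregister job_E -> active={job_F:*/18}
  job_F: interval 18, next fire after T=134 is 144
Earliest fire time = 144 (job job_F)

Answer: 144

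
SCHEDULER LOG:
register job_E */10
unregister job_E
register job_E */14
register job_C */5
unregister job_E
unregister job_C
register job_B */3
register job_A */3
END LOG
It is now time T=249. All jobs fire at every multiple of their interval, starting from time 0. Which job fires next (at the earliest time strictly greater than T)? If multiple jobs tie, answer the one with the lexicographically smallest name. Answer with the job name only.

Answer: job_A

Derivation:
Op 1: register job_E */10 -> active={job_E:*/10}
Op 2: unregister job_E -> active={}
Op 3: register job_E */14 -> active={job_E:*/14}
Op 4: register job_C */5 -> active={job_C:*/5, job_E:*/14}
Op 5: unregister job_E -> active={job_C:*/5}
Op 6: unregister job_C -> active={}
Op 7: register job_B */3 -> active={job_B:*/3}
Op 8: register job_A */3 -> active={job_A:*/3, job_B:*/3}
  job_A: interval 3, next fire after T=249 is 252
  job_B: interval 3, next fire after T=249 is 252
Earliest = 252, winner (lex tiebreak) = job_A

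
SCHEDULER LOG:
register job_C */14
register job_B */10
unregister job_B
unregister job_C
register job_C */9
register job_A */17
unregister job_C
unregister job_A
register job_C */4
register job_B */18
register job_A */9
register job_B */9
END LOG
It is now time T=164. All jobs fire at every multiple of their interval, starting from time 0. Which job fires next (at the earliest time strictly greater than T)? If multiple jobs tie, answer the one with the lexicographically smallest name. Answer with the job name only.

Answer: job_C

Derivation:
Op 1: register job_C */14 -> active={job_C:*/14}
Op 2: register job_B */10 -> active={job_B:*/10, job_C:*/14}
Op 3: unregister job_B -> active={job_C:*/14}
Op 4: unregister job_C -> active={}
Op 5: register job_C */9 -> active={job_C:*/9}
Op 6: register job_A */17 -> active={job_A:*/17, job_C:*/9}
Op 7: unregister job_C -> active={job_A:*/17}
Op 8: unregister job_A -> active={}
Op 9: register job_C */4 -> active={job_C:*/4}
Op 10: register job_B */18 -> active={job_B:*/18, job_C:*/4}
Op 11: register job_A */9 -> active={job_A:*/9, job_B:*/18, job_C:*/4}
Op 12: register job_B */9 -> active={job_A:*/9, job_B:*/9, job_C:*/4}
  job_A: interval 9, next fire after T=164 is 171
  job_B: interval 9, next fire after T=164 is 171
  job_C: interval 4, next fire after T=164 is 168
Earliest = 168, winner (lex tiebreak) = job_C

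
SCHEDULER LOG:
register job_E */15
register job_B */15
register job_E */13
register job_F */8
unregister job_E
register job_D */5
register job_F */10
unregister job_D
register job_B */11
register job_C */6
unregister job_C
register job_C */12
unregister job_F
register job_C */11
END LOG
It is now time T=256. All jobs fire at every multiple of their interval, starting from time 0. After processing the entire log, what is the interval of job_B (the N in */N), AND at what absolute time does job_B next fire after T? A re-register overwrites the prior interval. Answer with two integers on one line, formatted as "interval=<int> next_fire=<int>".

Op 1: register job_E */15 -> active={job_E:*/15}
Op 2: register job_B */15 -> active={job_B:*/15, job_E:*/15}
Op 3: register job_E */13 -> active={job_B:*/15, job_E:*/13}
Op 4: register job_F */8 -> active={job_B:*/15, job_E:*/13, job_F:*/8}
Op 5: unregister job_E -> active={job_B:*/15, job_F:*/8}
Op 6: register job_D */5 -> active={job_B:*/15, job_D:*/5, job_F:*/8}
Op 7: register job_F */10 -> active={job_B:*/15, job_D:*/5, job_F:*/10}
Op 8: unregister job_D -> active={job_B:*/15, job_F:*/10}
Op 9: register job_B */11 -> active={job_B:*/11, job_F:*/10}
Op 10: register job_C */6 -> active={job_B:*/11, job_C:*/6, job_F:*/10}
Op 11: unregister job_C -> active={job_B:*/11, job_F:*/10}
Op 12: register job_C */12 -> active={job_B:*/11, job_C:*/12, job_F:*/10}
Op 13: unregister job_F -> active={job_B:*/11, job_C:*/12}
Op 14: register job_C */11 -> active={job_B:*/11, job_C:*/11}
Final interval of job_B = 11
Next fire of job_B after T=256: (256//11+1)*11 = 264

Answer: interval=11 next_fire=264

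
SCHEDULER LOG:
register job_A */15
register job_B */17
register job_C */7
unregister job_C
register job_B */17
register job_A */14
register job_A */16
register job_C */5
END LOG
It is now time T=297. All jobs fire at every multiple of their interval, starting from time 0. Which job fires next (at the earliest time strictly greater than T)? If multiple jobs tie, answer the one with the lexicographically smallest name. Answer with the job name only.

Answer: job_C

Derivation:
Op 1: register job_A */15 -> active={job_A:*/15}
Op 2: register job_B */17 -> active={job_A:*/15, job_B:*/17}
Op 3: register job_C */7 -> active={job_A:*/15, job_B:*/17, job_C:*/7}
Op 4: unregister job_C -> active={job_A:*/15, job_B:*/17}
Op 5: register job_B */17 -> active={job_A:*/15, job_B:*/17}
Op 6: register job_A */14 -> active={job_A:*/14, job_B:*/17}
Op 7: register job_A */16 -> active={job_A:*/16, job_B:*/17}
Op 8: register job_C */5 -> active={job_A:*/16, job_B:*/17, job_C:*/5}
  job_A: interval 16, next fire after T=297 is 304
  job_B: interval 17, next fire after T=297 is 306
  job_C: interval 5, next fire after T=297 is 300
Earliest = 300, winner (lex tiebreak) = job_C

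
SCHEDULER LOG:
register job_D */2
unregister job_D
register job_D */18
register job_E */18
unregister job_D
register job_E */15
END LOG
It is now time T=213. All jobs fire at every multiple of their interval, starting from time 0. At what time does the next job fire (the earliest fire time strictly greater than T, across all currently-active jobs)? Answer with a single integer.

Op 1: register job_D */2 -> active={job_D:*/2}
Op 2: unregister job_D -> active={}
Op 3: register job_D */18 -> active={job_D:*/18}
Op 4: register job_E */18 -> active={job_D:*/18, job_E:*/18}
Op 5: unregister job_D -> active={job_E:*/18}
Op 6: register job_E */15 -> active={job_E:*/15}
  job_E: interval 15, next fire after T=213 is 225
Earliest fire time = 225 (job job_E)

Answer: 225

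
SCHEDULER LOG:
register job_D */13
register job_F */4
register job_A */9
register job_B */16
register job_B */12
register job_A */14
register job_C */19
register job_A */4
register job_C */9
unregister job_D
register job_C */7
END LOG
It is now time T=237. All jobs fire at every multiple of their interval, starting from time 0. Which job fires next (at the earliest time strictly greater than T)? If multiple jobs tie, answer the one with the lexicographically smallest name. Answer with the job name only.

Op 1: register job_D */13 -> active={job_D:*/13}
Op 2: register job_F */4 -> active={job_D:*/13, job_F:*/4}
Op 3: register job_A */9 -> active={job_A:*/9, job_D:*/13, job_F:*/4}
Op 4: register job_B */16 -> active={job_A:*/9, job_B:*/16, job_D:*/13, job_F:*/4}
Op 5: register job_B */12 -> active={job_A:*/9, job_B:*/12, job_D:*/13, job_F:*/4}
Op 6: register job_A */14 -> active={job_A:*/14, job_B:*/12, job_D:*/13, job_F:*/4}
Op 7: register job_C */19 -> active={job_A:*/14, job_B:*/12, job_C:*/19, job_D:*/13, job_F:*/4}
Op 8: register job_A */4 -> active={job_A:*/4, job_B:*/12, job_C:*/19, job_D:*/13, job_F:*/4}
Op 9: register job_C */9 -> active={job_A:*/4, job_B:*/12, job_C:*/9, job_D:*/13, job_F:*/4}
Op 10: unregister job_D -> active={job_A:*/4, job_B:*/12, job_C:*/9, job_F:*/4}
Op 11: register job_C */7 -> active={job_A:*/4, job_B:*/12, job_C:*/7, job_F:*/4}
  job_A: interval 4, next fire after T=237 is 240
  job_B: interval 12, next fire after T=237 is 240
  job_C: interval 7, next fire after T=237 is 238
  job_F: interval 4, next fire after T=237 is 240
Earliest = 238, winner (lex tiebreak) = job_C

Answer: job_C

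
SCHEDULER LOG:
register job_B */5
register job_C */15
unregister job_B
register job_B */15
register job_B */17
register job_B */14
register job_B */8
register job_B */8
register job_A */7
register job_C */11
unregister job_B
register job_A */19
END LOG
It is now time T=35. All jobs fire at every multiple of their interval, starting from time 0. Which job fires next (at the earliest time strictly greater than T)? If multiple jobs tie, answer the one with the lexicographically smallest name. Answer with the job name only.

Op 1: register job_B */5 -> active={job_B:*/5}
Op 2: register job_C */15 -> active={job_B:*/5, job_C:*/15}
Op 3: unregister job_B -> active={job_C:*/15}
Op 4: register job_B */15 -> active={job_B:*/15, job_C:*/15}
Op 5: register job_B */17 -> active={job_B:*/17, job_C:*/15}
Op 6: register job_B */14 -> active={job_B:*/14, job_C:*/15}
Op 7: register job_B */8 -> active={job_B:*/8, job_C:*/15}
Op 8: register job_B */8 -> active={job_B:*/8, job_C:*/15}
Op 9: register job_A */7 -> active={job_A:*/7, job_B:*/8, job_C:*/15}
Op 10: register job_C */11 -> active={job_A:*/7, job_B:*/8, job_C:*/11}
Op 11: unregister job_B -> active={job_A:*/7, job_C:*/11}
Op 12: register job_A */19 -> active={job_A:*/19, job_C:*/11}
  job_A: interval 19, next fire after T=35 is 38
  job_C: interval 11, next fire after T=35 is 44
Earliest = 38, winner (lex tiebreak) = job_A

Answer: job_A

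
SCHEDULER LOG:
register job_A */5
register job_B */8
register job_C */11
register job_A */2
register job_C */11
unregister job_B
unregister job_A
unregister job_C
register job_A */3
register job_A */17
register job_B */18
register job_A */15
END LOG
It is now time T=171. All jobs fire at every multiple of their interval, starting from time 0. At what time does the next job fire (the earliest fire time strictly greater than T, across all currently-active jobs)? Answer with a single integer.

Op 1: register job_A */5 -> active={job_A:*/5}
Op 2: register job_B */8 -> active={job_A:*/5, job_B:*/8}
Op 3: register job_C */11 -> active={job_A:*/5, job_B:*/8, job_C:*/11}
Op 4: register job_A */2 -> active={job_A:*/2, job_B:*/8, job_C:*/11}
Op 5: register job_C */11 -> active={job_A:*/2, job_B:*/8, job_C:*/11}
Op 6: unregister job_B -> active={job_A:*/2, job_C:*/11}
Op 7: unregister job_A -> active={job_C:*/11}
Op 8: unregister job_C -> active={}
Op 9: register job_A */3 -> active={job_A:*/3}
Op 10: register job_A */17 -> active={job_A:*/17}
Op 11: register job_B */18 -> active={job_A:*/17, job_B:*/18}
Op 12: register job_A */15 -> active={job_A:*/15, job_B:*/18}
  job_A: interval 15, next fire after T=171 is 180
  job_B: interval 18, next fire after T=171 is 180
Earliest fire time = 180 (job job_A)

Answer: 180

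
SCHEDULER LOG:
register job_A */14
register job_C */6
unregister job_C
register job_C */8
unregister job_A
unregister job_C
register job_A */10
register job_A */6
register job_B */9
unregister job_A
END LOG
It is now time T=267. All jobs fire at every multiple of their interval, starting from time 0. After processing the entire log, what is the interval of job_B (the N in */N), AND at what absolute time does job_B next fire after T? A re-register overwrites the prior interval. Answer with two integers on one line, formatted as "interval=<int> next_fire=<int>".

Op 1: register job_A */14 -> active={job_A:*/14}
Op 2: register job_C */6 -> active={job_A:*/14, job_C:*/6}
Op 3: unregister job_C -> active={job_A:*/14}
Op 4: register job_C */8 -> active={job_A:*/14, job_C:*/8}
Op 5: unregister job_A -> active={job_C:*/8}
Op 6: unregister job_C -> active={}
Op 7: register job_A */10 -> active={job_A:*/10}
Op 8: register job_A */6 -> active={job_A:*/6}
Op 9: register job_B */9 -> active={job_A:*/6, job_B:*/9}
Op 10: unregister job_A -> active={job_B:*/9}
Final interval of job_B = 9
Next fire of job_B after T=267: (267//9+1)*9 = 270

Answer: interval=9 next_fire=270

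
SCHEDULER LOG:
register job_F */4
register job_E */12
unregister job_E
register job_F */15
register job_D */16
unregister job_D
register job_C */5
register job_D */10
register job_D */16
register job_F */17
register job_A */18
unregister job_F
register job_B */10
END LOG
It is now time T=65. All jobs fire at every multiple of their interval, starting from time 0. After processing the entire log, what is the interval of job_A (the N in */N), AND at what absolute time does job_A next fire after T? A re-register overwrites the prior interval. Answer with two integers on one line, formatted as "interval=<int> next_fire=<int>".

Op 1: register job_F */4 -> active={job_F:*/4}
Op 2: register job_E */12 -> active={job_E:*/12, job_F:*/4}
Op 3: unregister job_E -> active={job_F:*/4}
Op 4: register job_F */15 -> active={job_F:*/15}
Op 5: register job_D */16 -> active={job_D:*/16, job_F:*/15}
Op 6: unregister job_D -> active={job_F:*/15}
Op 7: register job_C */5 -> active={job_C:*/5, job_F:*/15}
Op 8: register job_D */10 -> active={job_C:*/5, job_D:*/10, job_F:*/15}
Op 9: register job_D */16 -> active={job_C:*/5, job_D:*/16, job_F:*/15}
Op 10: register job_F */17 -> active={job_C:*/5, job_D:*/16, job_F:*/17}
Op 11: register job_A */18 -> active={job_A:*/18, job_C:*/5, job_D:*/16, job_F:*/17}
Op 12: unregister job_F -> active={job_A:*/18, job_C:*/5, job_D:*/16}
Op 13: register job_B */10 -> active={job_A:*/18, job_B:*/10, job_C:*/5, job_D:*/16}
Final interval of job_A = 18
Next fire of job_A after T=65: (65//18+1)*18 = 72

Answer: interval=18 next_fire=72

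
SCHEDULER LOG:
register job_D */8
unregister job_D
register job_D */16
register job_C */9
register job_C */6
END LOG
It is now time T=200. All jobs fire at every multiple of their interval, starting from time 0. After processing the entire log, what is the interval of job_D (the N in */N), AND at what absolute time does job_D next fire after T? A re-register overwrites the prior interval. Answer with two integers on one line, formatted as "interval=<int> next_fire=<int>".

Op 1: register job_D */8 -> active={job_D:*/8}
Op 2: unregister job_D -> active={}
Op 3: register job_D */16 -> active={job_D:*/16}
Op 4: register job_C */9 -> active={job_C:*/9, job_D:*/16}
Op 5: register job_C */6 -> active={job_C:*/6, job_D:*/16}
Final interval of job_D = 16
Next fire of job_D after T=200: (200//16+1)*16 = 208

Answer: interval=16 next_fire=208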